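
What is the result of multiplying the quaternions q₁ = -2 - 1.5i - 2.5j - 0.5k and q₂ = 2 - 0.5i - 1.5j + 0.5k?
-8.25 - 4i - j - k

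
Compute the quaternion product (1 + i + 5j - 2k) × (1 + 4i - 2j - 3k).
1 - 14i - 2j - 27k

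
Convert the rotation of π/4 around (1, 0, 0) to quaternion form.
0.9239 + 0.3827i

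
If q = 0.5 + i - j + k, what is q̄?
0.5 - i + j - k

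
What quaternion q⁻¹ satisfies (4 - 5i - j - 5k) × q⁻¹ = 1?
0.0597 + 0.0746i + 0.0149j + 0.0746k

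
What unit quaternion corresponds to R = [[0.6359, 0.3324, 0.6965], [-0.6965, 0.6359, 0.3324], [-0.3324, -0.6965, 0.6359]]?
0.8526 - 0.3017i + 0.3017j - 0.3017k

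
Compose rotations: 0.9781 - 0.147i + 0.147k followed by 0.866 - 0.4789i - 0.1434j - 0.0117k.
0.7784 - 0.6168i - 0.0681j + 0.0948k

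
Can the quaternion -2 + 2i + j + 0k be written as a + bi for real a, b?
No. The quaternion -2 + 2i + j has j-coefficient y = 1 and k-coefficient z = 0, not both zero, so it does not lie in the complex subalgebra spanned by 1 and i.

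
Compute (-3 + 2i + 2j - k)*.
-3 - 2i - 2j + k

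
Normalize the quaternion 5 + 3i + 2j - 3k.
0.7293 + 0.4376i + 0.2917j - 0.4376k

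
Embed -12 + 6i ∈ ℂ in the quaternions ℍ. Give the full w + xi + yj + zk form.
-12 + 6i + 0j + 0k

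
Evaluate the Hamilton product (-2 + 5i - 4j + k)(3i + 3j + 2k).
-5 - 17i - 13j + 23k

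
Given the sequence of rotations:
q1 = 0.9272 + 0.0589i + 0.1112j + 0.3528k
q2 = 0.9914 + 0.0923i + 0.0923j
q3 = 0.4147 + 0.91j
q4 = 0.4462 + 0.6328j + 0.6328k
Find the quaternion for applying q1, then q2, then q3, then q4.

q2 · q1 = 0.9035 + 0.1765i + 0.1633j + 0.3546k
q3 · q2 · q1 = 0.2261 + 0.3959i + 0.8899j - 0.0136k
q4 · q3 · q2 · q1 = -0.4536 - 0.3951i + 0.7907j - 0.1135k
-0.4536 - 0.3951i + 0.7907j - 0.1135k


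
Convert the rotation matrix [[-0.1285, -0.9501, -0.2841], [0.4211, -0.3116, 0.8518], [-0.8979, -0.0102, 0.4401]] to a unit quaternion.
0.5 - 0.431i + 0.3069j + 0.6856k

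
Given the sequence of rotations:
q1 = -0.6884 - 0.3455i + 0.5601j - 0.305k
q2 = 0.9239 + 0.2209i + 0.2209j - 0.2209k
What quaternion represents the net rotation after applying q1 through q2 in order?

q2 · q1 = -0.7508 - 0.4149i + 0.5091j + 0.0703k
-0.7508 - 0.4149i + 0.5091j + 0.0703k


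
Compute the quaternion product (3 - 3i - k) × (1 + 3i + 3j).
12 + 9i + 6j - 10k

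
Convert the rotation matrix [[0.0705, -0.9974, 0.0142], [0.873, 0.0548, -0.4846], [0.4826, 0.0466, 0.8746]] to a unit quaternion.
0.7071 + 0.1878i - 0.1656j + 0.6613k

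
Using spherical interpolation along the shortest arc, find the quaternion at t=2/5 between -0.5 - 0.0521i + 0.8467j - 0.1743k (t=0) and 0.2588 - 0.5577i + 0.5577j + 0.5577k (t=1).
-0.231 - 0.3246i + 0.9032j + 0.1598k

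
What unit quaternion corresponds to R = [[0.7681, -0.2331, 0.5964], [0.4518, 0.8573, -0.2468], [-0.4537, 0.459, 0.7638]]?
0.9205 + 0.1917i + 0.2852j + 0.186k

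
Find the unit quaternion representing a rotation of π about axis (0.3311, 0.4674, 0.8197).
0.3311i + 0.4674j + 0.8197k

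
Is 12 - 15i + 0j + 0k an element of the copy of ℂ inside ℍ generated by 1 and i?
Yes. The quaternion 12 - 15i has j- and k-coefficients y = z = 0, so it lies in the complex subalgebra spanned by 1 and i.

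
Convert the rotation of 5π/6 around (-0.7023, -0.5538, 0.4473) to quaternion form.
0.2588 - 0.6784i - 0.5349j + 0.4321k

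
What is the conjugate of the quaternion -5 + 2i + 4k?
-5 - 2i - 4k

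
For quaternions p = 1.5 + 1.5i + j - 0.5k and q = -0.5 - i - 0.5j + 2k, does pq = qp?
No: pq = 2.25 - 0.5i - 3.75j + 3.5k ≠ 2.25 - 4i + 1.25j + 3k = qp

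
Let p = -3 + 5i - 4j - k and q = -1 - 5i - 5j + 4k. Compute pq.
12 - 11i + 4j - 56k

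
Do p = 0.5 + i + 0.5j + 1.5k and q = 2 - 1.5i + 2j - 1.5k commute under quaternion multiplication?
No: pq = 3.75 - 2.5i + 1.25j + 5k ≠ 3.75 + 5i + 2.75j - 0.5k = qp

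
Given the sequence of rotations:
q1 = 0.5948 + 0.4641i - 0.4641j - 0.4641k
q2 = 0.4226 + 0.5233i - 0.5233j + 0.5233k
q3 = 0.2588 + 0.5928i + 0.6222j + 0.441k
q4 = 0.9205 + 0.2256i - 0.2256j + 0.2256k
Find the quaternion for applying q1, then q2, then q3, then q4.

q2 · q1 = 0.0085 + 0.9931i - 0.0217j + 0.1151k
q3 · q2 · q1 = -0.6238 + 0.3432i + 0.3694j - 0.5972k
q4 · q3 · q2 · q1 = -0.4336 + 0.2266i + 0.6929j - 0.5297k
-0.4336 + 0.2266i + 0.6929j - 0.5297k


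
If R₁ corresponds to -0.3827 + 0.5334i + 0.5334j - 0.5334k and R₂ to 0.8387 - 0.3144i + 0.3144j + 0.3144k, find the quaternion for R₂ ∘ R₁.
-0.1533 + 0.2323i + 0.327j - 0.9031k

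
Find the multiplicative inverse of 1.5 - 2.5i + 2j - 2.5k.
0.08 + 0.1333i - 0.1067j + 0.1333k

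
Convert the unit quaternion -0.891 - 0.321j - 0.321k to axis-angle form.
axis = (0, -√2/2, -√2/2), θ = 306°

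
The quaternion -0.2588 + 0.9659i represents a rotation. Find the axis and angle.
axis = (1, 0, 0), θ = 7π/6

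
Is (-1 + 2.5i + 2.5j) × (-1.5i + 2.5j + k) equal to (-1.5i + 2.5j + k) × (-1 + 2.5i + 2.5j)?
No: pq = -2.5 + 4i - 5j + 9k ≠ -2.5 - i - 11k = qp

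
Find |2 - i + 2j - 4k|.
5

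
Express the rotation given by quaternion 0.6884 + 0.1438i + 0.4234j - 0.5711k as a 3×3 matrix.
[[-0.0108, 0.9081, 0.4187], [-0.6645, 0.3063, -0.6816], [-0.7472, -0.2856, 0.6001]]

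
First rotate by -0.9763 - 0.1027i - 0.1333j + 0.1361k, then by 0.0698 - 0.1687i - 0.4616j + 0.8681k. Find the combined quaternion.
-0.2652 + 0.2104i + 0.3752j - 0.8629k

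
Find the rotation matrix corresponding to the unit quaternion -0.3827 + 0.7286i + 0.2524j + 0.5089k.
[[0.3546, 0.7573, 0.5484], [-0.0217, -0.5797, 0.8146], [0.9348, -0.3008, -0.1891]]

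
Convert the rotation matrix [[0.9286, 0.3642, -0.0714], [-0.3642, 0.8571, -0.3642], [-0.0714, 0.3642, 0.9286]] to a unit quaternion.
0.9636 + 0.189i - 0.189k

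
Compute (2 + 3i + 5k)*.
2 - 3i - 5k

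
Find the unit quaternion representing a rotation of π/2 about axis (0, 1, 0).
0.7071 + 0.7071j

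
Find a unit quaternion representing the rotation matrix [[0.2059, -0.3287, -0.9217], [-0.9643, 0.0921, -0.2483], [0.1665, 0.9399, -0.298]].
0.5 + 0.5941i - 0.5441j - 0.3178k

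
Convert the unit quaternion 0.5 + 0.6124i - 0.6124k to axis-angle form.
axis = (√2/2, 0, -√2/2), θ = 2π/3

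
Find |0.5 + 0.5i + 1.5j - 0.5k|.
√3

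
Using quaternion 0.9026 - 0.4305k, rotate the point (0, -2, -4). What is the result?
(-1.554, -1.259, -4)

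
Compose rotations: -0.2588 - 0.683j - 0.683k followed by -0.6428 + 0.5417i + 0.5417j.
0.5363 - 0.5102i + 0.6688j + 0.0691k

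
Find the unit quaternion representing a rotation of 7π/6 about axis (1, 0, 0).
-0.2588 + 0.9659i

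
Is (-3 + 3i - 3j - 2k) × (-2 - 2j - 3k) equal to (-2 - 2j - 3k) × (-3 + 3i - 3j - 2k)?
No: pq = -6 - i + 21j + 7k ≠ -6 - 11i + 3j + 19k = qp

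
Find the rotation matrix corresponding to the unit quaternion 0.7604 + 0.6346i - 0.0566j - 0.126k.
[[0.9618, 0.1198, -0.246], [-0.2635, 0.1628, -0.9508], [-0.0738, 0.9794, 0.1882]]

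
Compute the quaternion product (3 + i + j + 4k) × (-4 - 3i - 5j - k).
6i - 30j - 21k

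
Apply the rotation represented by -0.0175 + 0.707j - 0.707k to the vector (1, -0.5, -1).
(-0.962, 1.024, 0.524)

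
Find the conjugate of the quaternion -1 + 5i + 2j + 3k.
-1 - 5i - 2j - 3k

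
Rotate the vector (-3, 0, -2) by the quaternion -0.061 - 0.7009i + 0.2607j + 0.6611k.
(1.947, 0.82, 2.922)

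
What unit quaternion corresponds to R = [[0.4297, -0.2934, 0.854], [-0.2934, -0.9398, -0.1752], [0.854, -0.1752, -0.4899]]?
0.8455i - 0.1735j + 0.505k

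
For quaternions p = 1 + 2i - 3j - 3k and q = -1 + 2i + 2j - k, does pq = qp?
No: pq = -2 + 9i + j + 12k ≠ -2 - 9i + 9j - 8k = qp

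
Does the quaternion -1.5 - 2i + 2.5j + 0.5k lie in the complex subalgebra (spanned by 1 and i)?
No. The quaternion -1.5 - 2i + 2.5j + 0.5k has j-coefficient y = 2.5 and k-coefficient z = 0.5, not both zero, so it does not lie in the complex subalgebra spanned by 1 and i.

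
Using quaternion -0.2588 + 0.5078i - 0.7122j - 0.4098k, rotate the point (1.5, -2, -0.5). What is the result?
(1.369, -1.487, -1.554)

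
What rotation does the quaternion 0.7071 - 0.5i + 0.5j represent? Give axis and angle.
axis = (-√2/2, √2/2, 0), θ = π/2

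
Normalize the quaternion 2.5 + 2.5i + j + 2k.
0.5976 + 0.5976i + 0.239j + 0.4781k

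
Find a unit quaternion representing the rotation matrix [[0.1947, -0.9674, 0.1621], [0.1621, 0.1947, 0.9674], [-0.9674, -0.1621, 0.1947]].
0.6293 - 0.4487i + 0.4487j + 0.4487k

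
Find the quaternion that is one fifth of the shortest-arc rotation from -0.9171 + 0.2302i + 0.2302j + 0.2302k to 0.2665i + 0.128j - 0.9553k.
-0.8453 + 0.1358i + 0.1755j + 0.4861k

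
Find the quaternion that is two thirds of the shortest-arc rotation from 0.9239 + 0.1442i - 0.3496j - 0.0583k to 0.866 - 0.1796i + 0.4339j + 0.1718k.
0.9753 - 0.0752i + 0.1811j + 0.102k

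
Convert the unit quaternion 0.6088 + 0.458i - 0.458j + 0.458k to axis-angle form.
axis = (√3/3, -√3/3, √3/3), θ = 105°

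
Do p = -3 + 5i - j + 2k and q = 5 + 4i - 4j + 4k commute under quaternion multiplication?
No: pq = -47 + 17i - 5j - 18k ≠ -47 + 9i + 19j + 14k = qp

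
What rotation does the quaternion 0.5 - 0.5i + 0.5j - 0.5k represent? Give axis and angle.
axis = (-√3/3, √3/3, -√3/3), θ = 2π/3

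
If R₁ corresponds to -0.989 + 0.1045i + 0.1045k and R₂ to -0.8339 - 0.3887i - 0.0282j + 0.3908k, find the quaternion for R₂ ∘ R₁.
0.8245 + 0.2943i + 0.1093j - 0.4707k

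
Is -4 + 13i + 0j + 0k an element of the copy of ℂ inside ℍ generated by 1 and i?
Yes. The quaternion -4 + 13i has j- and k-coefficients y = z = 0, so it lies in the complex subalgebra spanned by 1 and i.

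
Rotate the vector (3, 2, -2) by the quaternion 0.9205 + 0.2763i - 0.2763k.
(3.865, 0.881, -1.135)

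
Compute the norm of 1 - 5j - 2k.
√30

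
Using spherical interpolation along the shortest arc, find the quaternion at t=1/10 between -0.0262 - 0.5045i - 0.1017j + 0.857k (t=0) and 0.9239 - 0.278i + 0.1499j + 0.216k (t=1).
0.0982 - 0.5182i - 0.077j + 0.8461k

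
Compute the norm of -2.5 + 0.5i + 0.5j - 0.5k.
√7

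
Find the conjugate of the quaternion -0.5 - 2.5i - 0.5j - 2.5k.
-0.5 + 2.5i + 0.5j + 2.5k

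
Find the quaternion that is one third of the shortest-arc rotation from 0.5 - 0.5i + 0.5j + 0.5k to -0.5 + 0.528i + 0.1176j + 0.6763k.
0.6495 - 0.6626i + 0.3599j + 0.0978k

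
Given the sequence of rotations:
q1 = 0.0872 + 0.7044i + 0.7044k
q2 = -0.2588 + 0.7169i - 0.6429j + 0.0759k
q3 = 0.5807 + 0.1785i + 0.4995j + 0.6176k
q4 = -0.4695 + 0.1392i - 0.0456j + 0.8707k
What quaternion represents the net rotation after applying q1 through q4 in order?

q2 · q1 = -0.581 - 0.5726i - 0.5076j + 0.2772k
q3 · q2 · q1 = -0.1528 + 0.0157i - 0.9881j - 0.0024k
q4 · q3 · q2 · q1 = 0.0266 + 0.8318i + 0.4849j - 0.2687k
0.0266 + 0.8318i + 0.4849j - 0.2687k


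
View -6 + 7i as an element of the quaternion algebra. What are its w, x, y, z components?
-6 + 7i + 0j + 0k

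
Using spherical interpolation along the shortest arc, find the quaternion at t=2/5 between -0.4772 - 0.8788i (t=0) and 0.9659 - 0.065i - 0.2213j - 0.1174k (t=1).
-0.8039 - 0.5821i + 0.1078j + 0.0572k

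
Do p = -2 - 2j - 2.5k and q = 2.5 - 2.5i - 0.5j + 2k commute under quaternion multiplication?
No: pq = -1 - 0.25i + 2.25j - 15.25k ≠ -1 + 10.25i - 10.25j - 5.25k = qp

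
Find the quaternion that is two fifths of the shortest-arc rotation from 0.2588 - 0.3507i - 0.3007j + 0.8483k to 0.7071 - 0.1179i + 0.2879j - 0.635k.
-0.164 - 0.1876i - 0.3506j + 0.9027k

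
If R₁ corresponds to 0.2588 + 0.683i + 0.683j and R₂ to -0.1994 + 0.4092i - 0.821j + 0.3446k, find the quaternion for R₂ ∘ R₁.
0.2297 - 0.2657i - 0.1133j + 0.9294k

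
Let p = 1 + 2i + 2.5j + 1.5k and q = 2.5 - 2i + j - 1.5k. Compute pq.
6.25 - 2.25i + 7.25j + 9.25k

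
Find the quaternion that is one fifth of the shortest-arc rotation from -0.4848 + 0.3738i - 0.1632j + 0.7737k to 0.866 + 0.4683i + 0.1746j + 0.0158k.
-0.6663 + 0.2096i - 0.193j + 0.6891k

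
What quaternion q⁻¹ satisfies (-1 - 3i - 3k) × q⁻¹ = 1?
-0.0526 + 0.1579i + 0.1579k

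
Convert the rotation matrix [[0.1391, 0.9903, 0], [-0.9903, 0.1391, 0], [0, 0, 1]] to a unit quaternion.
0.7547 - 0.6561k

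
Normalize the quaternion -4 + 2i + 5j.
-0.5963 + 0.2981i + 0.7454j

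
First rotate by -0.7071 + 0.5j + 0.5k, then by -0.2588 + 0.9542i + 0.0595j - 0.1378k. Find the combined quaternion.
0.2221 - 0.5761i - 0.6486j + 0.4451k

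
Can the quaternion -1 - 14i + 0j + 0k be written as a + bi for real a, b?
Yes. The quaternion -1 - 14i has j- and k-coefficients y = z = 0, so it lies in the complex subalgebra spanned by 1 and i.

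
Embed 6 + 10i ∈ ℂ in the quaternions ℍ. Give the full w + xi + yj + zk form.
6 + 10i + 0j + 0k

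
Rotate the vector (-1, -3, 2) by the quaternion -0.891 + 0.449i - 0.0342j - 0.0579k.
(-0.571, -0.235, 3.69)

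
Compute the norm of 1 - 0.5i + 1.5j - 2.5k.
3.122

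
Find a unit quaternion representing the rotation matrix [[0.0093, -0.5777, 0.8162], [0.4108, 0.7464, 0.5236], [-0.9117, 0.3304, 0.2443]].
0.7071 - 0.0683i + 0.6109j + 0.3495k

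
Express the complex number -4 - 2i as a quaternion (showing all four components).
-4 - 2i + 0j + 0k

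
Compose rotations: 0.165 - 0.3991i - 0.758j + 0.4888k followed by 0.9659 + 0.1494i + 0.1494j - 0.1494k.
0.4053 - 0.4011i - 0.7209j + 0.3939k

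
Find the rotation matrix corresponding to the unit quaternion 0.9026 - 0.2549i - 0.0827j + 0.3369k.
[[0.7593, -0.566, -0.321], [0.6503, 0.643, 0.4044], [-0.0225, -0.5159, 0.8564]]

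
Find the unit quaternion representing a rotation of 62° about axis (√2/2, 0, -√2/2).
0.8572 + 0.3642i - 0.3642k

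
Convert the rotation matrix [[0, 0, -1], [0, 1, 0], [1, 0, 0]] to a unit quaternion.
0.7071 - 0.7071j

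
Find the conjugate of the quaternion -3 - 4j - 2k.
-3 + 4j + 2k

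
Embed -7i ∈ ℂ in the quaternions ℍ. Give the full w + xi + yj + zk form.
0 - 7i + 0j + 0k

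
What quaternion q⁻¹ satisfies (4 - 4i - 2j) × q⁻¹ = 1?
0.1111 + 0.1111i + 0.0556j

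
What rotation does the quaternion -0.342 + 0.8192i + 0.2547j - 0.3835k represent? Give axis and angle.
axis = (0.8718, 0.271, -0.4081), θ = 220°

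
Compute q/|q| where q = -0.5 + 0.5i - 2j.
-0.2357 + 0.2357i - 0.9428j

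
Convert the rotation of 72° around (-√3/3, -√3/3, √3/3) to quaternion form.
0.809 - 0.3394i - 0.3394j + 0.3394k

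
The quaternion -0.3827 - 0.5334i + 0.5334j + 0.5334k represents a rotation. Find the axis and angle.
axis = (-√3/3, √3/3, √3/3), θ = 5π/4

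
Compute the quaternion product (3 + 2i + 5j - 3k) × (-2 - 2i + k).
1 - 5i - 6j + 19k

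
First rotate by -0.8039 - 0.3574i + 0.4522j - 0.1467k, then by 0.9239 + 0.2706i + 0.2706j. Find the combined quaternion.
-0.7684 - 0.5874i + 0.2399j + 0.0835k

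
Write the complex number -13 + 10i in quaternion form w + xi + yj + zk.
-13 + 10i + 0j + 0k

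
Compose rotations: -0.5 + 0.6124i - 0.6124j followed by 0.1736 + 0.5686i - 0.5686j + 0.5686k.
-0.7832 + 0.1702i + 0.5262j - 0.2843k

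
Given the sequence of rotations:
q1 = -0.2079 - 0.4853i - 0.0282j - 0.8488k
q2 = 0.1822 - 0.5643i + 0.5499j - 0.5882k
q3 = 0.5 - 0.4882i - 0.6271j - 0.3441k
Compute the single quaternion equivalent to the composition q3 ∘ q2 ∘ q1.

q2 · q1 = -0.7955 - 0.4544i - 0.313j + 0.2504k
q3 · q2 · q1 = -0.7297 - 0.1036i + 0.621j + 0.2668k
-0.7297 - 0.1036i + 0.621j + 0.2668k


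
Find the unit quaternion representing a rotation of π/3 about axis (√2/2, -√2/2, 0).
0.866 + 0.3536i - 0.3536j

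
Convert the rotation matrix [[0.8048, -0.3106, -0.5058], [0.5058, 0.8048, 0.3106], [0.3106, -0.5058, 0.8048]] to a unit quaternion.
0.9239 - 0.2209i - 0.2209j + 0.2209k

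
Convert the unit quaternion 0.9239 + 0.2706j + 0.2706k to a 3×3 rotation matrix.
[[0.7071, -0.5, 0.5], [0.5, 0.8536, 0.1464], [-0.5, 0.1464, 0.8536]]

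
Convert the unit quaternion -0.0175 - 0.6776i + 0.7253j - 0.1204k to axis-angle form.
axis = (-0.6777, 0.7254, -0.1204), θ = 182°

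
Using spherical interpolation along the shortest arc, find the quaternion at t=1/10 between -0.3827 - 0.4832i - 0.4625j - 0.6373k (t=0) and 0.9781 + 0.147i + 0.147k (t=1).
-0.4724 - 0.4673i - 0.4306j - 0.6108k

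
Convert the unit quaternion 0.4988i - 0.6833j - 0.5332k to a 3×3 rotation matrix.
[[-0.5024, -0.6817, -0.5319], [-0.6817, -0.0662, 0.7287], [-0.5319, 0.7287, -0.4314]]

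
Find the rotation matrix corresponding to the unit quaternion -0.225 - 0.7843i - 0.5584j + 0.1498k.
[[0.3315, 0.9433, 0.0163], [0.8085, -0.2751, -0.5202], [-0.4863, 0.1856, -0.8539]]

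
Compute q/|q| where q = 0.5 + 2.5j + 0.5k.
0.1925 + 0.9623j + 0.1925k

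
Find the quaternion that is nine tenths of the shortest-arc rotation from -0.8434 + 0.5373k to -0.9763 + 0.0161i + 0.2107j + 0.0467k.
-0.9764 + 0.0146i + 0.1915j + 0.099k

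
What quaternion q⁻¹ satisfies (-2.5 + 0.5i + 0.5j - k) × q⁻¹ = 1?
-0.3226 - 0.0645i - 0.0645j + 0.129k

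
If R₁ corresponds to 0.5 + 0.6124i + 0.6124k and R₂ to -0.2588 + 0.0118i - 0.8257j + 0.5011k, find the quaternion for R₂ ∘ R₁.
-0.4435 - 0.6582i - 0.1132j + 0.5977k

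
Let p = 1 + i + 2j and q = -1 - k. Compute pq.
-1 - 3i - j - k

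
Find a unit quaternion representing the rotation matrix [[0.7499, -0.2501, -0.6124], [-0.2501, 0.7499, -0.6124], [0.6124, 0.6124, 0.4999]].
0.866 + 0.3536i - 0.3536j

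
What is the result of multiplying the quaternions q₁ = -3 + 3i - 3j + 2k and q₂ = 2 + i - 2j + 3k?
-21 - 2i - 7j - 8k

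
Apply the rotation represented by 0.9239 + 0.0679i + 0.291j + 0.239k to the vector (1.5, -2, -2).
(0.738, -1.059, -2.93)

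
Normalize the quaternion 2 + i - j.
0.8165 + 0.4082i - 0.4082j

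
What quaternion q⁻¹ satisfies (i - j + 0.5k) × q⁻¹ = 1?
-0.4444i + 0.4444j - 0.2222k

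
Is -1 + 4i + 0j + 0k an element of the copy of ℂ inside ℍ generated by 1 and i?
Yes. The quaternion -1 + 4i has j- and k-coefficients y = z = 0, so it lies in the complex subalgebra spanned by 1 and i.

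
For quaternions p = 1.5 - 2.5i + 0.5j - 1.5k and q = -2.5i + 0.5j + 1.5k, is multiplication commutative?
No: pq = -4.25 - 2.25i + 8.25j + 2.25k ≠ -4.25 - 5.25i - 6.75j + 2.25k = qp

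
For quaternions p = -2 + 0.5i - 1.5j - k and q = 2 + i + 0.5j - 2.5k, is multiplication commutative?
No: pq = -6.25 + 3.25i - 3.75j + 4.75k ≠ -6.25 - 5.25i - 4.25j + 1.25k = qp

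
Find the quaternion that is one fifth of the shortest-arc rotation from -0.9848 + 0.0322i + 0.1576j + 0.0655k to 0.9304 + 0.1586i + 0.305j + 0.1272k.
-0.9975 - 0.0071i + 0.0644j + 0.0267k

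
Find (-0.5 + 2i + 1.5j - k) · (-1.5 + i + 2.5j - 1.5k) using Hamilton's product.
-6.5 - 3.25i - 1.5j + 5.75k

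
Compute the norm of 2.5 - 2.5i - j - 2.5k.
4.444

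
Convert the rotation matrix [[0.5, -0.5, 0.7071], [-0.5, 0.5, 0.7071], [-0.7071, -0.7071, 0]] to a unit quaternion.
0.7071 - 0.5i + 0.5j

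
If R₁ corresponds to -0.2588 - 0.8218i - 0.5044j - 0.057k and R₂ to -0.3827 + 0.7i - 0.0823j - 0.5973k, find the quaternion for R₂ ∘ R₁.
0.5987 - 0.1632i + 0.7451j - 0.2443k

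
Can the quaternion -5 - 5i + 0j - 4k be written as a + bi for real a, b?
No. The quaternion -5 - 5i - 4k has j-coefficient y = 0 and k-coefficient z = -4, not both zero, so it does not lie in the complex subalgebra spanned by 1 and i.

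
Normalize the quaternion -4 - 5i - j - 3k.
-0.5601 - 0.7001i - 0.14j - 0.4201k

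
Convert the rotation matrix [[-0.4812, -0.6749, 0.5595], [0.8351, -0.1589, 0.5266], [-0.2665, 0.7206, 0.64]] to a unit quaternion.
0.5 + 0.097i + 0.413j + 0.755k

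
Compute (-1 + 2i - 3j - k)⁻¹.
-0.0667 - 0.1333i + 0.2j + 0.0667k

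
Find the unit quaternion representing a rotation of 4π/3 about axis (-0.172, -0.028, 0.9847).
-0.5 - 0.149i - 0.0242j + 0.8528k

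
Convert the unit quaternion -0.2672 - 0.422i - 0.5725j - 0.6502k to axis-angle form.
axis = (-0.4379, -0.5941, -0.6747), θ = 211°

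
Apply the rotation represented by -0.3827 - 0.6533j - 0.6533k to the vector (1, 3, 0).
(-2.207, 0.939, 2.061)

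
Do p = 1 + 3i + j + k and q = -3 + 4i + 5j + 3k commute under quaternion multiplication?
No: pq = -23 - 7i - 3j + 11k ≠ -23 - 3i + 7j - 11k = qp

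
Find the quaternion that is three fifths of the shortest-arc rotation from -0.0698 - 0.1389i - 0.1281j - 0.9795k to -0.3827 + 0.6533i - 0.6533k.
-0.2862 + 0.3706i - 0.0585j - 0.8817k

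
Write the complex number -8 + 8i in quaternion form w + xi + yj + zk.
-8 + 8i + 0j + 0k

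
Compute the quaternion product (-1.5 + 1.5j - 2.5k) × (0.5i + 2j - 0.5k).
-4.25 + 3.5i - 4.25j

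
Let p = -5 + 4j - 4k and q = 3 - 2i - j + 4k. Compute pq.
5 + 22i + 25j - 24k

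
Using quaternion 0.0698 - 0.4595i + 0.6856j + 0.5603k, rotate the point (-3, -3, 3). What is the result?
(2.571, 4.303, -1.368)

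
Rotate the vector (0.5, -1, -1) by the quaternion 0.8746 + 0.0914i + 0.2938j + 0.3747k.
(0.293, -0.408, -1.413)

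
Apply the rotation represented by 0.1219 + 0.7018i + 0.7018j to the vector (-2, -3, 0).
(-2.985, -2.015, -0.171)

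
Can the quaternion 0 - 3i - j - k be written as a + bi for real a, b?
No. The quaternion -3i - j - k has j-coefficient y = -1 and k-coefficient z = -1, not both zero, so it does not lie in the complex subalgebra spanned by 1 and i.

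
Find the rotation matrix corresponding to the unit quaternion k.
[[-1, 0, 0], [0, -1, 0], [0, 0, 1]]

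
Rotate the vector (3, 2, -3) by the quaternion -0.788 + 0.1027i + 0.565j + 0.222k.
(4.255, -0.179, 1.965)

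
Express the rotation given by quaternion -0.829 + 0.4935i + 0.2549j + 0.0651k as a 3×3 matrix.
[[0.8616, 0.3595, -0.3584], [0.1437, 0.5044, 0.8514], [0.4869, -0.785, 0.383]]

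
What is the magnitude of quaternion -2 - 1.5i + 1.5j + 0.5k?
2.958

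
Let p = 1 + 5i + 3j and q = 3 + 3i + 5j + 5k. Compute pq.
-27 + 33i - 11j + 21k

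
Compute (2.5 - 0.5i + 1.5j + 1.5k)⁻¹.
0.2273 + 0.0455i - 0.1364j - 0.1364k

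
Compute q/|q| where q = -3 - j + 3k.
-0.6882 - 0.2294j + 0.6882k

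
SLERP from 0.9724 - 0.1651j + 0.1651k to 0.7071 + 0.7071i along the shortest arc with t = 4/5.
0.8061 + 0.5894i - 0.0368j + 0.0368k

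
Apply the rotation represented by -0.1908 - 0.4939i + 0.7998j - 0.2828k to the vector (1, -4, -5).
(3.282, 1.113, 5.476)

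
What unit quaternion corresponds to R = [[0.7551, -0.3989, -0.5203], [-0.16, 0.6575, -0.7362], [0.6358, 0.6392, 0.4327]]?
0.8434 + 0.4077i - 0.3427j + 0.0708k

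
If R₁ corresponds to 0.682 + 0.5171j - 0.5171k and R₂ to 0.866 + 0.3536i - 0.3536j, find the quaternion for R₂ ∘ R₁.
0.7735 + 0.424i + 0.3895j - 0.265k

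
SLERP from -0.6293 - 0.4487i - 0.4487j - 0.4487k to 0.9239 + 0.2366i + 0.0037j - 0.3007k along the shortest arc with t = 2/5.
-0.846 - 0.4089i - 0.3016j - 0.1615k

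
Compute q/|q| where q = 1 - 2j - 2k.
0.3333 - 0.6667j - 0.6667k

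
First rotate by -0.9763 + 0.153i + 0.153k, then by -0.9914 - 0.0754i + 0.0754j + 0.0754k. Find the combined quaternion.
0.9679 - 0.0665i - 0.0505j - 0.2368k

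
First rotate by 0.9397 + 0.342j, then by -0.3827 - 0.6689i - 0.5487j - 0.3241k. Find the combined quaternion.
-0.172 - 0.5177i - 0.6465j - 0.5333k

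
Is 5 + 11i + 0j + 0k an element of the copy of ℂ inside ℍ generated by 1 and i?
Yes. The quaternion 5 + 11i has j- and k-coefficients y = z = 0, so it lies in the complex subalgebra spanned by 1 and i.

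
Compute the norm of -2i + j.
√5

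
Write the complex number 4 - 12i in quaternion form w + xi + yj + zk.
4 - 12i + 0j + 0k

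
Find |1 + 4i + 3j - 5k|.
√51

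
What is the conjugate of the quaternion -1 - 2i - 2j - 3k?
-1 + 2i + 2j + 3k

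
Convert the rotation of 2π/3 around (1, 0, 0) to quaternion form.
0.5 + 0.866i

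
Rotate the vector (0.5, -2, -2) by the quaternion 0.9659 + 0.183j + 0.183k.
(0.433, -1.823, -2.177)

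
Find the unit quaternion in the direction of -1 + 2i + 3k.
-0.2673 + 0.5345i + 0.8018k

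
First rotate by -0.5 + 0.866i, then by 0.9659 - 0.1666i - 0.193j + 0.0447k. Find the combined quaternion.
-0.3387 + 0.9198i + 0.1352j + 0.1448k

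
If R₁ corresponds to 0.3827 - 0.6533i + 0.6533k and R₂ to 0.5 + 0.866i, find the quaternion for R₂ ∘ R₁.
0.7571 + 0.0048i - 0.5658j + 0.3266k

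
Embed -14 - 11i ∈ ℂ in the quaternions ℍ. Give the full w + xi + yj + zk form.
-14 - 11i + 0j + 0k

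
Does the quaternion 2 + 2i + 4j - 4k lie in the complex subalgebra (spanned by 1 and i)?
No. The quaternion 2 + 2i + 4j - 4k has j-coefficient y = 4 and k-coefficient z = -4, not both zero, so it does not lie in the complex subalgebra spanned by 1 and i.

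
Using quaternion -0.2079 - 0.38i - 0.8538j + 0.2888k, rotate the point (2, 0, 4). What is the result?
(-0.707, -1.547, -4.136)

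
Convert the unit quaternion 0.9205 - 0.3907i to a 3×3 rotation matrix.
[[1, 0, 0], [0, 0.6947, 0.7193], [0, -0.7193, 0.6947]]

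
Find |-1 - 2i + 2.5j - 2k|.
3.905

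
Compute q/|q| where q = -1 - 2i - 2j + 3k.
-0.2357 - 0.4714i - 0.4714j + 0.7071k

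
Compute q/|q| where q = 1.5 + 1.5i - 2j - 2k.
0.4243 + 0.4243i - 0.5657j - 0.5657k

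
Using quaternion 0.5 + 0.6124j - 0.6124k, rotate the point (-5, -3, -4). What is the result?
(-1.786, 5.312, 4.312)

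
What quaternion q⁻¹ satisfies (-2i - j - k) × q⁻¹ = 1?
0.3333i + 0.1667j + 0.1667k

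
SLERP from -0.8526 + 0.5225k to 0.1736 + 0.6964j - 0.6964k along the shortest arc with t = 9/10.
-0.2644 - 0.6499j + 0.7126k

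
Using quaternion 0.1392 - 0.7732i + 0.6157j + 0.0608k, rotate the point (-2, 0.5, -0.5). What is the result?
(-0.992, 1.624, 0.938)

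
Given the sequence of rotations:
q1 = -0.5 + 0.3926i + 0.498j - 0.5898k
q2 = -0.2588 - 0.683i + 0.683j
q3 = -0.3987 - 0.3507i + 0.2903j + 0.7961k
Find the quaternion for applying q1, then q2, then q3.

q2 · q1 = 0.0574 - 0.1629i - 0.8732j - 0.4556k
q3 · q2 · q1 = 0.5362 + 0.6077i + 0.0753j + 0.5809k
0.5362 + 0.6077i + 0.0753j + 0.5809k


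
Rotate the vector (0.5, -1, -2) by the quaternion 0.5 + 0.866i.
(0.5, 2.232, 0.134)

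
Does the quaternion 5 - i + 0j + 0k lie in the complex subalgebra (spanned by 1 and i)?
Yes. The quaternion 5 - i has j- and k-coefficients y = z = 0, so it lies in the complex subalgebra spanned by 1 and i.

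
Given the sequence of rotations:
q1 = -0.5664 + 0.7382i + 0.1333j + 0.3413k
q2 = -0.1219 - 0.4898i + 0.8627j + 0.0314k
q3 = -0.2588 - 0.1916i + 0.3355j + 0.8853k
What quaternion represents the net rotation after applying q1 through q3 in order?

q2 · q1 = 0.3049 + 0.4777i - 0.3145j - 0.7615k
q3 · q2 · q1 = 0.7923 - 0.1591i + 0.4607j + 0.367k
0.7923 - 0.1591i + 0.4607j + 0.367k


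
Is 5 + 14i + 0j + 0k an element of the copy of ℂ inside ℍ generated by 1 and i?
Yes. The quaternion 5 + 14i has j- and k-coefficients y = z = 0, so it lies in the complex subalgebra spanned by 1 and i.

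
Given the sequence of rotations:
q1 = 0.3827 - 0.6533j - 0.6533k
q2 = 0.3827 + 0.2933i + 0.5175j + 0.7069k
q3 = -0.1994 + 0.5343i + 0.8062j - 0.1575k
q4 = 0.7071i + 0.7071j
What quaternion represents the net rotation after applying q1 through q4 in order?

q2 · q1 = 0.9464 + 0.236i + 0.1396j - 0.1711k
q3 · q2 · q1 = -0.4543 + 0.3426i + 0.7894j - 0.2306k
q4 · q3 · q2 · q1 = -0.8004 - 0.4843i - 0.1582j + 0.3159k
-0.8004 - 0.4843i - 0.1582j + 0.3159k


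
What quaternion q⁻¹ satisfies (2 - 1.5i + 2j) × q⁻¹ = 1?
0.1951 + 0.1463i - 0.1951j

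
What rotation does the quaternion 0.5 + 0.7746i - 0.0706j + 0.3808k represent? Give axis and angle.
axis = (0.8944, -0.0815, 0.4397), θ = 2π/3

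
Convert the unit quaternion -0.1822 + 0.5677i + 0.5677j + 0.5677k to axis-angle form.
axis = (√3/3, √3/3, √3/3), θ = 201°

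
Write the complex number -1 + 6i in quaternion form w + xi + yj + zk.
-1 + 6i + 0j + 0k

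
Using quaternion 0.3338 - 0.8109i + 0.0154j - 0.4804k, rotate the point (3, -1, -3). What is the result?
(-1.05, -1.84, 3.809)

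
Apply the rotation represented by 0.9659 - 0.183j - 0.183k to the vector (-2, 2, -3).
(0.036, 2.372, -3.372)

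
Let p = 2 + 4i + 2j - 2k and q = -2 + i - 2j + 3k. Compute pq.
2 - 4i - 22j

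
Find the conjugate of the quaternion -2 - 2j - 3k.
-2 + 2j + 3k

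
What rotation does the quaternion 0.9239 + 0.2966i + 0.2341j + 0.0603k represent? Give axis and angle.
axis = (0.7751, 0.6118, 0.1576), θ = π/4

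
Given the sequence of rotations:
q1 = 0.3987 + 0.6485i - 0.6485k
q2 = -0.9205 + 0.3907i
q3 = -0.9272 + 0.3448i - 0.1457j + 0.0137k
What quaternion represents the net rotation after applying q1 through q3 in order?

q2 · q1 = -0.6204 - 0.4412i + 0.2534j + 0.5969k
q3 · q2 · q1 = 0.7561 + 0.1047i - 0.3564j - 0.5389k
0.7561 + 0.1047i - 0.3564j - 0.5389k


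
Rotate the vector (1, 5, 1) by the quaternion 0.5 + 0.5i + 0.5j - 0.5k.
(5, -1, -1)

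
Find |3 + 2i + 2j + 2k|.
√21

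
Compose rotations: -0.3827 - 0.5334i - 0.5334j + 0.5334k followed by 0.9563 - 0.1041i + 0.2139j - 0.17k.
-0.2167 - 0.4468i - 0.4457j + 0.7448k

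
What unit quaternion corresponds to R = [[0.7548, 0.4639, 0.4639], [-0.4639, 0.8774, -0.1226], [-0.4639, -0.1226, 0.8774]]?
0.9367 + 0.2476j - 0.2476k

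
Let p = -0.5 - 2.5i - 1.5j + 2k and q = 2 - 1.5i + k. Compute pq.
-6.75 - 5.75i - 3.5j + 1.25k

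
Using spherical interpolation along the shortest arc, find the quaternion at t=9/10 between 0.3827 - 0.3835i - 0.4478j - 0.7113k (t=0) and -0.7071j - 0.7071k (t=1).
0.0407 - 0.0408i - 0.6918j - 0.7198k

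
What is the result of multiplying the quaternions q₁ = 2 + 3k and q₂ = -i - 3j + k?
-3 + 7i - 9j + 2k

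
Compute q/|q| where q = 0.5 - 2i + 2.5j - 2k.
0.1313 - 0.5252i + 0.6565j - 0.5252k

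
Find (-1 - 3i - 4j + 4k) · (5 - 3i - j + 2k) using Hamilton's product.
-26 - 16i - 25j + 9k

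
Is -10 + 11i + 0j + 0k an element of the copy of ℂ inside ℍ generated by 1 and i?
Yes. The quaternion -10 + 11i has j- and k-coefficients y = z = 0, so it lies in the complex subalgebra spanned by 1 and i.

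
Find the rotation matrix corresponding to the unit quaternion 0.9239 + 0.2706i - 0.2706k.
[[0.8536, 0.5, -0.1464], [-0.5, 0.7071, -0.5], [-0.1464, 0.5, 0.8536]]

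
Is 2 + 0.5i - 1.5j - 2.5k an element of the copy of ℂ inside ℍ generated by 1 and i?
No. The quaternion 2 + 0.5i - 1.5j - 2.5k has j-coefficient y = -1.5 and k-coefficient z = -2.5, not both zero, so it does not lie in the complex subalgebra spanned by 1 and i.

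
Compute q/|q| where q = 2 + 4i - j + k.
0.4264 + 0.8528i - 0.2132j + 0.2132k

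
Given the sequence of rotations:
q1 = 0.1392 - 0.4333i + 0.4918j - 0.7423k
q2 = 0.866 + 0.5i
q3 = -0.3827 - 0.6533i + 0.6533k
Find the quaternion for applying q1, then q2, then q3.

q2 · q1 = 0.3372 - 0.3056i + 0.797j - 0.3969k
q3 · q2 · q1 = -0.0694 - 0.624i - 0.764j - 0.1485k
-0.0694 - 0.624i - 0.764j - 0.1485k


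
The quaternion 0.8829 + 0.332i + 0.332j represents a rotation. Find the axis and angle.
axis = (√2/2, √2/2, 0), θ = 56°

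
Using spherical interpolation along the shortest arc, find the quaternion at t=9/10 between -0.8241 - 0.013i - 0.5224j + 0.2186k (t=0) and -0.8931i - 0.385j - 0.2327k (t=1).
-0.1172 - 0.8655i - 0.4466j - 0.1939k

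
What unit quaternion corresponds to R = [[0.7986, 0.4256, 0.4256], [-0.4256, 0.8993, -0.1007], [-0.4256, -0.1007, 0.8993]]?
0.9483 + 0.2244j - 0.2244k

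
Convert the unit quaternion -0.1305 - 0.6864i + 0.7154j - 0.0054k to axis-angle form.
axis = (-0.6923, 0.7216, -0.0054), θ = 195°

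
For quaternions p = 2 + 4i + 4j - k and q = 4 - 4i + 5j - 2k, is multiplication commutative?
No: pq = 2 + 5i + 38j + 28k ≠ 2 + 11i + 14j - 44k = qp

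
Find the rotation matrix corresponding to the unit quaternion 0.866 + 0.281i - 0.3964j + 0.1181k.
[[0.6578, -0.4273, -0.6202], [-0.0182, 0.8142, -0.5803], [0.7529, 0.3931, 0.5278]]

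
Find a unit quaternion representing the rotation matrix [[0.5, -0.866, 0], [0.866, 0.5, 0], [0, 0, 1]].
0.866 + 0.5k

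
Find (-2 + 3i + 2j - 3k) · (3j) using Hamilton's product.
-6 + 9i - 6j + 9k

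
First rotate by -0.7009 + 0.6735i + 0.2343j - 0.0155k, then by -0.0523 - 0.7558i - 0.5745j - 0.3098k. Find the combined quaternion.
0.6755 + 0.576i + 0.17j + 0.4278k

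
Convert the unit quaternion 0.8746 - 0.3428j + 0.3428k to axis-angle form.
axis = (0, -√2/2, √2/2), θ = 58°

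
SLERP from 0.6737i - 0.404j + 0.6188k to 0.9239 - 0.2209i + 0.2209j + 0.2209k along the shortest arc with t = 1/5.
-0.269 + 0.6893i - 0.4391j + 0.5097k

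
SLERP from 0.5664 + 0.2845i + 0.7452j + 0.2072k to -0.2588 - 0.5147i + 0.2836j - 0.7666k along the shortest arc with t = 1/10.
0.5781 + 0.3429i + 0.6755j + 0.3031k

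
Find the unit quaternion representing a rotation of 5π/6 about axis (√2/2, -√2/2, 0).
0.2588 + 0.683i - 0.683j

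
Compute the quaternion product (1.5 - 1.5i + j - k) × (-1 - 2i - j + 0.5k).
-3 - 2i + 0.25j + 5.25k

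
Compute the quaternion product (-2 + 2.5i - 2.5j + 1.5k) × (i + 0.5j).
-1.25 - 2.75i + 0.5j + 3.75k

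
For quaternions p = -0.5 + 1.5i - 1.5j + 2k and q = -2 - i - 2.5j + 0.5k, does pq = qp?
No: pq = -2.25 + 1.75i + 1.5j - 9.5k ≠ -2.25 - 6.75i + 7j + k = qp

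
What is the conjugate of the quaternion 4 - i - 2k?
4 + i + 2k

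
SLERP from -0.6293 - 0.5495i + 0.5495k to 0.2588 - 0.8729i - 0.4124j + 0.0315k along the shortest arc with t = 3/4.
0.0168 - 0.9148i - 0.3488j + 0.2031k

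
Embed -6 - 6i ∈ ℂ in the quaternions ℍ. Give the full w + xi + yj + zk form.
-6 - 6i + 0j + 0k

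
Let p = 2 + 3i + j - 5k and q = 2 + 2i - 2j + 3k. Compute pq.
15 + 3i - 21j - 12k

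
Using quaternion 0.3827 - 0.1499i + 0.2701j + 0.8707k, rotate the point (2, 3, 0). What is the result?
(-3.567, -0.513, 0.131)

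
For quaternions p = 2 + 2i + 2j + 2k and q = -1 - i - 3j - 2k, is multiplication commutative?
No: pq = 10 - 2i - 6j - 10k ≠ 10 - 6i - 10j - 2k = qp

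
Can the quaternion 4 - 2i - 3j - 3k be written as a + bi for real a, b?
No. The quaternion 4 - 2i - 3j - 3k has j-coefficient y = -3 and k-coefficient z = -3, not both zero, so it does not lie in the complex subalgebra spanned by 1 and i.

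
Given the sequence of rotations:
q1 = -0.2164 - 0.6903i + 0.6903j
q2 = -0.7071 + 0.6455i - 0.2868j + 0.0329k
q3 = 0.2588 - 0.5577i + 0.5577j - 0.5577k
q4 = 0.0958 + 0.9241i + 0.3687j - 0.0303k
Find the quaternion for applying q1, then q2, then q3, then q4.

q2 · q1 = 0.7966 + 0.3257i - 0.4488j + 0.2405k
q3 · q2 · q1 = 0.7722 - 0.4761i + 0.2806j - 0.3134k
q4 · q3 · q2 · q1 = 0.401 + 0.5609i + 0.6156j + 0.3814k
0.401 + 0.5609i + 0.6156j + 0.3814k


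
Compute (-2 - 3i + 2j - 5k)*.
-2 + 3i - 2j + 5k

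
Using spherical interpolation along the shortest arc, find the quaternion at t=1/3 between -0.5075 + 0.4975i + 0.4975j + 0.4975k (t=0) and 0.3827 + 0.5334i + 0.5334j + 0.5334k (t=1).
-0.2221 + 0.5629i + 0.5629j + 0.5629k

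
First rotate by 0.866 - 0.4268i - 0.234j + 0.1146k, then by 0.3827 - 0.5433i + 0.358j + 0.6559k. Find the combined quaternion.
0.1081 - 0.4393i + 0.0028j + 0.8918k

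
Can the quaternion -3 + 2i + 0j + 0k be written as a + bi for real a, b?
Yes. The quaternion -3 + 2i has j- and k-coefficients y = z = 0, so it lies in the complex subalgebra spanned by 1 and i.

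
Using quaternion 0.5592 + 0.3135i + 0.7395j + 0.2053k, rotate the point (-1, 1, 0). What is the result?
(0.412, 0.026, 1.353)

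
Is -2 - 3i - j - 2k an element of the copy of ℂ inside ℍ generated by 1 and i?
No. The quaternion -2 - 3i - j - 2k has j-coefficient y = -1 and k-coefficient z = -2, not both zero, so it does not lie in the complex subalgebra spanned by 1 and i.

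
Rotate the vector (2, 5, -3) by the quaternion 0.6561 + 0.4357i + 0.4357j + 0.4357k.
(-3.333, 3.682, 3.651)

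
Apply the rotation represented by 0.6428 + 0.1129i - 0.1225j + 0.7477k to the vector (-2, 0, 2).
(0.319, -2.524, 1.236)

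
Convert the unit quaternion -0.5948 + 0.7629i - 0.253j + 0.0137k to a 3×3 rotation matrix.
[[0.8716, -0.3697, 0.3219], [-0.4023, -0.1644, 0.9006], [-0.2801, -0.9145, -0.2921]]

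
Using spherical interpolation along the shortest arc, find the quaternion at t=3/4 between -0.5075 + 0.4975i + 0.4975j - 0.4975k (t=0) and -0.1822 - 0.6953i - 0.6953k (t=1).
-0.3479 - 0.4446i + 0.1805j - 0.8055k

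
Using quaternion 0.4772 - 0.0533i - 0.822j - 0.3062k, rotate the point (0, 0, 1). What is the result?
(-0.752, 0.554, -0.357)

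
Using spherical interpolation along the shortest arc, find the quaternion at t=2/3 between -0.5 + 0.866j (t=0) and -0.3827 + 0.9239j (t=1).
-0.4226 + 0.9063j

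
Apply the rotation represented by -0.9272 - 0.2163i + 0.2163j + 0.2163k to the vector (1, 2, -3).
(2.912, 2.054, -1.142)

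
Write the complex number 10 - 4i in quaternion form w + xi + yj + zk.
10 - 4i + 0j + 0k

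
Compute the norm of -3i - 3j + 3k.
√27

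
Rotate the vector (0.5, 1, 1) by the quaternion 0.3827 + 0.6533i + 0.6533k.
(0.427, -0.957, 1.073)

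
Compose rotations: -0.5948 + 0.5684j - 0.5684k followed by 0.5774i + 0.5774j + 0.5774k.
-0.9998i - 0.0152j - 0.0152k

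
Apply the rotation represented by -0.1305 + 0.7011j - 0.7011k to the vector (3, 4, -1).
(-3.447, 1.6, -3.4)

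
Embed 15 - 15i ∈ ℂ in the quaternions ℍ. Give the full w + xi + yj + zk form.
15 - 15i + 0j + 0k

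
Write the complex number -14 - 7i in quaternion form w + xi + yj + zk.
-14 - 7i + 0j + 0k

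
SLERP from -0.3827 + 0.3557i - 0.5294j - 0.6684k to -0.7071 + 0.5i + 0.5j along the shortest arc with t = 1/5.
-0.5454 + 0.4631i - 0.3429j - 0.6087k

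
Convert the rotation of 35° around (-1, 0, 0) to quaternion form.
0.9537 - 0.3007i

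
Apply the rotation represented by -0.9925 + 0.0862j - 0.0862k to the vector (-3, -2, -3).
(-2.055, -2.439, -3.439)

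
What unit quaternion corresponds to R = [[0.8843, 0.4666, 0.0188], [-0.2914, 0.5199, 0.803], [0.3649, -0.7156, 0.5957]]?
0.866 - 0.4384i - 0.0999j - 0.2188k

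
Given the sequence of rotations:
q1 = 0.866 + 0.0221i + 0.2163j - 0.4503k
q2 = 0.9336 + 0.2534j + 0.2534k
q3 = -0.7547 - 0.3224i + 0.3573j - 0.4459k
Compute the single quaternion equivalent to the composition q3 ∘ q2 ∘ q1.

q2 · q1 = 0.8678 - 0.1483i + 0.427j - 0.2066k
q3 · q2 · q1 = -0.9474 - 0.0513i - 0.0127j - 0.3157k
-0.9474 - 0.0513i - 0.0127j - 0.3157k
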